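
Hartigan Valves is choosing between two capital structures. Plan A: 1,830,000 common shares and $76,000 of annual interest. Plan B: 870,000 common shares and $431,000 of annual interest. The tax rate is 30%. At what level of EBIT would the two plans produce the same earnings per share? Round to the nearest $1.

$752,719

At indifference, (EBIT − 76,000)(1 − t)/1,830,000 = (EBIT − 431,000)(1 − t)/870,000.
The (1 − t) factor cancels: (EBIT − 76,000) × 870,000 = (EBIT − 431,000) × 1,830,000.
EBIT × (1,830,000 − 870,000) = 431,000 × 1,830,000 − 76,000 × 870,000 = 722,610,000,000, so EBIT = 722,610,000,000 ÷ 960,000 = 752,718.75.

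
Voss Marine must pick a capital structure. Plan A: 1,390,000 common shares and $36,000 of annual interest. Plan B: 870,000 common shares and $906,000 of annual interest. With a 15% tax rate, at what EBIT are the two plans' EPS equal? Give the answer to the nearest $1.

$2,361,577

Set EPS_A = EPS_B: (EBIT − $36,000)(1 − 0.15) ÷ 1,390,000 = (EBIT − $906,000)(1 − 0.15) ÷ 870,000.
The (1 − t) factor cancels: (EBIT − 36,000) × 870,000 = (EBIT − 906,000) × 1,390,000.
Solving, EBIT = (906,000·1,390,000 − 36,000·870,000) / (1,390,000 − 870,000) = 1,228,020,000,000 / 520,000 = 2,361,576.92.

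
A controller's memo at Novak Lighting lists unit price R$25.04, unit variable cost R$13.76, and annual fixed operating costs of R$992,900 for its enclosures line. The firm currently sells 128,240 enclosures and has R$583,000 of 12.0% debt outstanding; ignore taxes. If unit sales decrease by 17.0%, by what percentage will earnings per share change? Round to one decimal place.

Total contribution margin = 128,240 × R$11.28 = R$1,446,547.20.
EBIT = R$1,446,547.20 − R$992,900 = R$453,647.20.
Interest = R$69,960.00, so EBIT − I = R$383,687.20.
Degree of combined leverage = contribution ÷ (EBIT − I) = R$1,446,547.20 ÷ R$383,687.20 = 3.7701.
%ΔEPS = DCL × %ΔSales = 3.7701 × -17.0% = -64.1%.

-64.1%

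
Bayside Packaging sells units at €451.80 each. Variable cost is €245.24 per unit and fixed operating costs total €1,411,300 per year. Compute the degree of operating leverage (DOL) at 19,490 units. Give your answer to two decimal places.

Contribution at this volume is 19,490 × €206.56 = €4,025,854.40.
Operating income = contribution − fixed costs = €4,025,854.40 − €1,411,300 = €2,614,554.40.
DOL = contribution ÷ EBIT = €4,025,854.40 ÷ €2,614,554.40 = 1.5398.

1.54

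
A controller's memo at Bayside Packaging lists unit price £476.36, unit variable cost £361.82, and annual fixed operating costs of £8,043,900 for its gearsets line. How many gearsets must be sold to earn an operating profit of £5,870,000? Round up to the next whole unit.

121,477 gearsets

Unit CM = price − variable cost = £476.36 − £361.82 = £114.54.
Need Q such that Q × £114.54 − £8,043,900 = £5,870,000, i.e. Q = £13,913,900 / £114.54 = 121,476.34 → 121,477.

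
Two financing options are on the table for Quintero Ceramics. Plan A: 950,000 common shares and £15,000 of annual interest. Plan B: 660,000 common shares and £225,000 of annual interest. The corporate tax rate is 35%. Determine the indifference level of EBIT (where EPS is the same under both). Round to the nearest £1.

At indifference, (EBIT − 15,000)(1 − t)/950,000 = (EBIT − 225,000)(1 − t)/660,000.
Cancelling (1 − t) and cross-multiplying: 660,000·(EBIT − 15,000) = 950,000·(EBIT − 225,000).
Solving, EBIT = (225,000·950,000 − 15,000·660,000) / (950,000 − 660,000) = 203,850,000,000 / 290,000 = 702,931.03.

£702,931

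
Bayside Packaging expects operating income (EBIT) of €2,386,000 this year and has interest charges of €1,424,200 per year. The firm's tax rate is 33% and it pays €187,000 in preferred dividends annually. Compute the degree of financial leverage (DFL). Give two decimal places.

3.49

Interest = €1,424,200.00.
Preferred dividends grossed up pre-tax: €187,000 / (1 − 0.33) = €279,104.48.
DFL = EBIT ÷ [EBIT − I − D_p/(1−t)] = €2,386,000 ÷ [€2,386,000 − €1,424,200.00 − €279,104.48] = €2,386,000 ÷ €682,695.52 = 3.4950.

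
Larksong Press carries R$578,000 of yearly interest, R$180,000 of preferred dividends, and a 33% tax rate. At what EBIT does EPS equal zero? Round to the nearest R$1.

Grossing the preferred dividend up to pre-tax terms: R$180,000 / (1 − 0.33) = R$268,656.72.
EPS = 0 when EBIT covers interest plus the pre-tax preferred burden: R$578,000 + R$268,656.72 = R$846,656.72.

R$846,657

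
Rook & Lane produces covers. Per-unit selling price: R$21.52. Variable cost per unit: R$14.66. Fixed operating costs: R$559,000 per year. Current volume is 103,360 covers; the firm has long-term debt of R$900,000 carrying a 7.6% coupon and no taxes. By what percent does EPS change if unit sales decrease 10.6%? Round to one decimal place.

Contribution at this volume is 103,360 × R$6.86 = R$709,049.60.
EBIT = R$709,049.60 − R$559,000 = R$150,049.60.
Interest = R$68,400.00, so EBIT − I = R$81,649.60.
Degree of combined leverage = contribution ÷ (EBIT − I) = R$709,049.60 ÷ R$81,649.60 = 8.6841.
%ΔEPS = DCL × %ΔSales = 8.6841 × -10.6% = -92.1%.

-92.1%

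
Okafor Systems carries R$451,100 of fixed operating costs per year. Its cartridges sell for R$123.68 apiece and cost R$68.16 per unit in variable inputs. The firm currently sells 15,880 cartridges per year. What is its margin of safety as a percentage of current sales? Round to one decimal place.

Contribution margin per unit = R$123.68 − R$68.16 = R$55.52. Break-even units = R$451,100 ÷ R$55.52 = 8,125.00; break-even revenue = 8,125.00 × R$123.68 = R$1,004,900.00.
Current sales = 15,880 × R$123.68 = R$1,964,038.40.
Margin of safety = (R$1,964,038.40 − R$1,004,900.00) ÷ R$1,964,038.40 = 48.8%.

48.8%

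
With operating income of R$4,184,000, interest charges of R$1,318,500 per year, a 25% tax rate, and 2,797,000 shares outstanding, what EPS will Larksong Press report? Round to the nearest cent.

Pre-tax income = R$4,184,000 − R$1,318,500.00 = R$2,865,500.00.
After tax at 25%: net income = R$2,865,500.00 × 0.75 = R$2,149,125.00.
Per share: R$2,149,125.00 / 2,797,000 shares = R$0.77.

R$0.77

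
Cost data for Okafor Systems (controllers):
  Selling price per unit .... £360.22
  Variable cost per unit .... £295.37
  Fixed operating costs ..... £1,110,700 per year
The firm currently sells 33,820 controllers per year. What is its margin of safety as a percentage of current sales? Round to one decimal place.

Contribution margin per unit = £360.22 − £295.37 = £64.85. Break-even units = £1,110,700 ÷ £64.85 = 17,127.22; break-even revenue = 17,127.22 × £360.22 = £6,169,565.98.
Current sales = 33,820 × £360.22 = £12,182,640.40.
Margin of safety = (£12,182,640.40 − £6,169,565.98) ÷ £12,182,640.40 = 49.4%.

49.4%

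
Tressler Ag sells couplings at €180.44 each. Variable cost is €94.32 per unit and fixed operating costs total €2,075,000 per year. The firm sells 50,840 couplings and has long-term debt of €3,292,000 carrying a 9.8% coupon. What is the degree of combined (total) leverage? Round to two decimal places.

2.21

Total contribution margin = 50,840 × €86.12 = €4,378,340.80.
Operating income = contribution − fixed costs = €4,378,340.80 − €2,075,000 = €2,303,340.80. Interest = €322,616.00.
DOL = €4,378,340.80 ÷ €2,303,340.80 = 1.9009; DFL = €2,303,340.80 ÷ €1,980,724.80 = 1.1629.
Combined leverage = 1.9009 × 1.1629 = 2.2106.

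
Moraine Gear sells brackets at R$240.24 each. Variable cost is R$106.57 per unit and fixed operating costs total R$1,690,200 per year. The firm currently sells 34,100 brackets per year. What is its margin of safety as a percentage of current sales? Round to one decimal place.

Each unit contributes R$240.24 − R$106.57 = R$133.67. Break-even units = R$1,690,200 ÷ R$133.67 = 12,644.57; break-even revenue = 12,644.57 × R$240.24 = R$3,037,732.09.
Current sales = 34,100 × R$240.24 = R$8,192,184.00.
Margin of safety = (R$8,192,184.00 − R$3,037,732.09) ÷ R$8,192,184.00 = 62.9%.

62.9%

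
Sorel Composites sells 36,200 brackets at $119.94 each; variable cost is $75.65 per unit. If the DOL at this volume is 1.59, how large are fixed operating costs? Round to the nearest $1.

$594,934

At 36,200 units, contribution = 36,200 × $44.29 = $1,603,298.00.
Since DOL = CM ÷ EBIT, EBIT = $1,603,298.00 ÷ 1.59 = $1,008,363.52.
Fixed costs = CM − EBIT = $1,603,298.00 − $1,008,363.52 = $594,934.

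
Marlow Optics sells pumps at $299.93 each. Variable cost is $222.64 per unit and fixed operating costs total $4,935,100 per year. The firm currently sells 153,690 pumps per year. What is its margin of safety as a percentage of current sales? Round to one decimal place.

58.5%

Contribution margin per unit = $299.93 − $222.64 = $77.29. Break-even units = $4,935,100 ÷ $77.29 = 63,851.73; break-even revenue = 63,851.73 × $299.93 = $19,151,048.56.
Actual sales revenue = 153,690 × $299.93 = $46,096,241.70.
Margin of safety = ($46,096,241.70 − $19,151,048.56) ÷ $46,096,241.70 = 58.5%.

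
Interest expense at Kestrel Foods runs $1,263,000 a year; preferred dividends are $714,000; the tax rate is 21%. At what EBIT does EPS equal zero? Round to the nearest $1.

Grossing the preferred dividend up to pre-tax terms: $714,000 / (1 − 0.21) = $903,797.47.
EPS = 0 when EBIT covers interest plus the pre-tax preferred burden: $1,263,000 + $903,797.47 = $2,166,797.47.

$2,166,797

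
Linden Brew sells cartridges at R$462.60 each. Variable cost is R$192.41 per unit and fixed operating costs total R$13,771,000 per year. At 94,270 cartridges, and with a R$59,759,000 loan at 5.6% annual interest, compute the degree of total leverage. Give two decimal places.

Total contribution margin = 94,270 × R$270.19 = R$25,470,811.30.
Subtracting fixed costs: EBIT = R$25,470,811.30 − R$13,771,000 = R$11,699,811.30. Interest = R$3,346,504.00, so EBIT − I = R$8,353,307.30.
Degree of total leverage = total CM / (EBIT − interest) = R$25,470,811.30 / R$8,353,307.30 = 3.0492.

3.05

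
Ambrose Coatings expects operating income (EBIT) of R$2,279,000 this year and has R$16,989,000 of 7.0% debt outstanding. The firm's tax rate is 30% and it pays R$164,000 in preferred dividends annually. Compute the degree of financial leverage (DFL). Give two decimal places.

2.66

Annual interest charges come to R$1,189,230.00.
Preferred dividends grossed up pre-tax: R$164,000 / (1 − 0.30) = R$234,285.71.
DFL = EBIT ÷ [EBIT − I − D_p/(1−t)] = R$2,279,000 ÷ [R$2,279,000 − R$1,189,230.00 − R$234,285.71] = R$2,279,000 ÷ R$855,484.29 = 2.6640.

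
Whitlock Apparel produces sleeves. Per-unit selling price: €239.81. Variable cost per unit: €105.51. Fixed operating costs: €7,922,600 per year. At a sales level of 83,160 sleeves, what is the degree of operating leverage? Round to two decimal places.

At 83,160 units, contribution = 83,160 × €134.30 = €11,168,388.00.
EBIT = €11,168,388.00 − €7,922,600 = €3,245,788.00.
Degree of operating leverage = €11,168,388.00 / €3,245,788.00 = 3.4409.

3.44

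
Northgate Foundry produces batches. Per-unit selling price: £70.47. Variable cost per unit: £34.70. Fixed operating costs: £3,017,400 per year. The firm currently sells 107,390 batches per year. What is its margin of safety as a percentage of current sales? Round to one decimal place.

Each unit contributes £70.47 − £34.70 = £35.77. Break-even units = £3,017,400 ÷ £35.77 = 84,355.61; break-even revenue = 84,355.61 × £70.47 = £5,944,539.50.
Current sales = 107,390 × £70.47 = £7,567,773.30.
Margin of safety = (£7,567,773.30 − £5,944,539.50) ÷ £7,567,773.30 = 21.4%.

21.4%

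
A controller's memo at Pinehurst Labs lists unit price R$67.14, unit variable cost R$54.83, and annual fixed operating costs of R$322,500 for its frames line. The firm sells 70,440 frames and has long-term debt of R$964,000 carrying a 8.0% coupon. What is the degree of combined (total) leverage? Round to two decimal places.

1.85

Total contribution margin = 70,440 × R$12.31 = R$867,116.40.
Operating income = contribution − fixed costs = R$867,116.40 − R$322,500 = R$544,616.40. Interest = R$77,120.00.
DOL = R$867,116.40 ÷ R$544,616.40 = 1.5922; DFL = R$544,616.40 ÷ R$467,496.40 = 1.1650.
DCL = DOL × DFL = 1.5922 × 1.1650 = 1.8549.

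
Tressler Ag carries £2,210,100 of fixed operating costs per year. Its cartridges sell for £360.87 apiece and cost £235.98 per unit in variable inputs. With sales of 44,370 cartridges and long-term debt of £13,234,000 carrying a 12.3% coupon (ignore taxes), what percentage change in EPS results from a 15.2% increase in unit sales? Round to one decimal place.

+49.4%

At 44,370 units, contribution = 44,370 × £124.89 = £5,541,369.30.
Subtracting fixed costs: EBIT = £5,541,369.30 − £2,210,100 = £3,331,269.30.
After interest of £1,627,782.00, pre-tax earnings = £1,703,487.30.
Degree of combined leverage = contribution ÷ (EBIT − I) = £5,541,369.30 ÷ £1,703,487.30 = 3.2530.
%ΔEPS = DCL × %ΔSales = 3.2530 × +15.2% = +49.4%.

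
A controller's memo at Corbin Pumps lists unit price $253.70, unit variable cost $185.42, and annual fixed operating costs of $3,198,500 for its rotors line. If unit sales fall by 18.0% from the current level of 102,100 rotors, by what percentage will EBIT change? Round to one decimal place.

At 102,100 units, contribution = 102,100 × $68.28 = $6,971,388.00.
EBIT = $6,971,388.00 − $3,198,500 = $3,772,888.00.
Degree of operating leverage = $6,971,388.00 / $3,772,888.00 = 1.8478.
So EBIT moves 1.8478 × (-18.0%) = -33.3%.

-33.3%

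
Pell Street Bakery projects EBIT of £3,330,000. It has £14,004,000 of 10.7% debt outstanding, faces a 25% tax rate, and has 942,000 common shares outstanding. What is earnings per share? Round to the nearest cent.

£1.46

Interest = £1,498,428.00, so EBT = £3,330,000 − £1,498,428.00 = £1,831,572.00.
Net income = £1,831,572.00 × (1 − 0.25) = £1,373,679.00.
EPS = £1,373,679.00 ÷ 942,000 = £1.46.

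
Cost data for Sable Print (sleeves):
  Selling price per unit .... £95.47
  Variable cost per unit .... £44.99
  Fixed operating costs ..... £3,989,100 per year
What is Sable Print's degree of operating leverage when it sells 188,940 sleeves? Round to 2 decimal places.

1.72

At 188,940 units, contribution = 188,940 × £50.48 = £9,537,691.20.
Subtracting fixed costs: EBIT = £9,537,691.20 − £3,989,100 = £5,548,591.20.
Degree of operating leverage = £9,537,691.20 / £5,548,591.20 = 1.7189.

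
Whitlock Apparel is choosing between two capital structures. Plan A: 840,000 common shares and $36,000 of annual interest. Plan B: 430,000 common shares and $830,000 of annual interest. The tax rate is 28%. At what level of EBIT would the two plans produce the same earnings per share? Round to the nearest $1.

$1,662,732

At indifference, (EBIT − 36,000)(1 − t)/840,000 = (EBIT − 830,000)(1 − t)/430,000.
The (1 − t) factor cancels: (EBIT − 36,000) × 430,000 = (EBIT − 830,000) × 840,000.
EBIT × (840,000 − 430,000) = 830,000 × 840,000 − 36,000 × 430,000 = 681,720,000,000, so EBIT = 681,720,000,000 ÷ 410,000 = 1,662,731.71.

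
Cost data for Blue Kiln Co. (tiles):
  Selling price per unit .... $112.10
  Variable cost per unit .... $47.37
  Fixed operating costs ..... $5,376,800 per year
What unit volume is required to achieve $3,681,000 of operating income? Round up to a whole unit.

Contribution margin per unit = $112.10 − $47.37 = $64.73.
Need Q such that Q × $64.73 − $5,376,800 = $3,681,000, i.e. Q = $9,057,800 / $64.73 = 139,932.03 → 139,933.

139,933 tiles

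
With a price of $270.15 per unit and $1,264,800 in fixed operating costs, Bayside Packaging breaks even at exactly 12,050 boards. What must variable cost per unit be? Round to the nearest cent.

$165.19

Contribution per unit must be FC / Q = $1,264,800 / 12,050 = $104.9627.
Hence VC = price − CM = $270.15 − $104.9627 = $165.19.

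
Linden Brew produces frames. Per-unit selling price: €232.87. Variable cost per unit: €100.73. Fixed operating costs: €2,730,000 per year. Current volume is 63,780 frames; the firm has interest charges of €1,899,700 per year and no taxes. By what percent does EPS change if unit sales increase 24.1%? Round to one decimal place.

Contribution at this volume is 63,780 × €132.14 = €8,427,889.20.
EBIT = €8,427,889.20 − €2,730,000 = €5,697,889.20.
Interest = €1,899,700.00, so EBIT − I = €3,798,189.20.
DCL = total CM / (EBIT − I) = €8,427,889.20 / €3,798,189.20 = 2.2189.
%ΔEPS = DCL × %ΔSales = 2.2189 × +24.1% = +53.5%.

+53.5%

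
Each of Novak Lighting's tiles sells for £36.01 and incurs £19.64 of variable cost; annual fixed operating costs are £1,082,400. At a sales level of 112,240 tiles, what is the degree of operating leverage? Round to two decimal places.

Total contribution margin = 112,240 × £16.37 = £1,837,368.80.
EBIT = £1,837,368.80 − £1,082,400 = £754,968.80.
Degree of operating leverage = £1,837,368.80 / £754,968.80 = 2.4337.

2.43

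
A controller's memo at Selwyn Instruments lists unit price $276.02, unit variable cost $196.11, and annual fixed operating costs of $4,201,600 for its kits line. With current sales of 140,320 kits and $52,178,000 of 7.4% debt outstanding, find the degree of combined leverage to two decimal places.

Total contribution margin = 140,320 × $79.91 = $11,212,971.20.
Operating income = contribution − fixed costs = $11,212,971.20 − $4,201,600 = $7,011,371.20. Interest = $3,861,172.00.
DOL = $11,212,971.20 ÷ $7,011,371.20 = 1.5993; DFL = $7,011,371.20 ÷ $3,150,199.20 = 2.2257.
DCL = DOL × DFL = 1.5993 × 2.2257 = 3.5596.

3.56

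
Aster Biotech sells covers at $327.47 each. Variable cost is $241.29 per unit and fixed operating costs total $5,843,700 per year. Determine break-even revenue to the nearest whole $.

Contribution margin per unit = $327.47 − $241.29 = $86.18, a CM ratio of $86.18 ÷ $327.47 = 0.2632.
Break-even sales = FC ÷ CM ratio = $5,843,700 × $327.47 / $86.18 = $22,205,111.

$22,205,111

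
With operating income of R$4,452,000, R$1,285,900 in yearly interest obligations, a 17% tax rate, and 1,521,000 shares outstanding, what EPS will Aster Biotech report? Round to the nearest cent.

Interest = R$1,285,900.00, so EBT = R$4,452,000 − R$1,285,900.00 = R$3,166,100.00.
Net income = R$3,166,100.00 × (1 − 0.17) = R$2,627,863.00.
Per share: R$2,627,863.00 / 1,521,000 shares = R$1.73.

R$1.73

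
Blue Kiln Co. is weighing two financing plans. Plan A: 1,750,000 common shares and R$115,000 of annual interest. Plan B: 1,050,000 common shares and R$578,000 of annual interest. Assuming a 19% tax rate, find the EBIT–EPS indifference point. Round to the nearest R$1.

At indifference, (EBIT − 115,000)(1 − t)/1,750,000 = (EBIT − 578,000)(1 − t)/1,050,000.
Cancelling (1 − t) and cross-multiplying: 1,050,000·(EBIT − 115,000) = 1,750,000·(EBIT − 578,000).
Solving, EBIT = (578,000·1,750,000 − 115,000·1,050,000) / (1,750,000 − 1,050,000) = 890,750,000,000 / 700,000 = 1,272,500.00.

R$1,272,500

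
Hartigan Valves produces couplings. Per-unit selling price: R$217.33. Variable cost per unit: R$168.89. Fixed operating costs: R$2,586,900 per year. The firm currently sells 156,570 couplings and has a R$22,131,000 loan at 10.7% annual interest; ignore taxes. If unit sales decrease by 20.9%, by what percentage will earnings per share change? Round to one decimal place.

-60.3%

At 156,570 units, contribution = 156,570 × R$48.44 = R$7,584,250.80.
Subtracting fixed costs: EBIT = R$7,584,250.80 − R$2,586,900 = R$4,997,350.80.
After interest of R$2,368,017.00, pre-tax earnings = R$2,629,333.80.
DCL = total CM / (EBIT − I) = R$7,584,250.80 / R$2,629,333.80 = 2.8845.
EPS therefore changes by 2.8845 × (-20.9%) = -60.3%.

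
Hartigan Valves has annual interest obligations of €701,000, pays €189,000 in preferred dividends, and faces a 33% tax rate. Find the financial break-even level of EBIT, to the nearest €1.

€983,090

Preferred dividends are paid after tax, so their pre-tax equivalent is €189,000 ÷ (1 − 0.33) = €282,089.55.
EPS = 0 when EBIT covers interest plus the pre-tax preferred burden: €701,000 + €282,089.55 = €983,089.55.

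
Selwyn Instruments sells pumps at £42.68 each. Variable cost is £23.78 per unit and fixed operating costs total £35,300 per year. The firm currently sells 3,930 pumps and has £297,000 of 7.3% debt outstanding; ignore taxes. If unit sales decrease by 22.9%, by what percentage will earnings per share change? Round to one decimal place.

Total contribution margin = 3,930 × £18.90 = £74,277.00.
EBIT = £74,277.00 − £35,300 = £38,977.00.
After interest of £21,681.00, pre-tax earnings = £17,296.00.
Degree of combined leverage = contribution ÷ (EBIT − I) = £74,277.00 ÷ £17,296.00 = 4.2945.
%ΔEPS = DCL × %ΔSales = 4.2945 × -22.9% = -98.3%.

-98.3%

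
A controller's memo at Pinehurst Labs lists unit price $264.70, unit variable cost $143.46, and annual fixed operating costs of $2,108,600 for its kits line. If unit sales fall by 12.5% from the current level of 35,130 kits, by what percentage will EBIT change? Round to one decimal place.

At 35,130 units, contribution = 35,130 × $121.24 = $4,259,161.20.
Subtracting fixed costs: EBIT = $4,259,161.20 − $2,108,600 = $2,150,561.20.
DOL = contribution ÷ EBIT = $4,259,161.20 ÷ $2,150,561.20 = 1.9805.
Operating income changes by 1.9805 × -12.5% = -24.8%.

-24.8%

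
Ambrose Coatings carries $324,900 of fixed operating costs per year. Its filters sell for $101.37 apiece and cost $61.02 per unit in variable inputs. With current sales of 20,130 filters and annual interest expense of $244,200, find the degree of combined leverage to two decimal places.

Total contribution margin = 20,130 × $40.35 = $812,245.50.
Subtracting fixed costs: EBIT = $812,245.50 − $324,900 = $487,345.50. Interest = $244,200.00, so EBIT − I = $243,145.50.
DCL = contribution ÷ (EBIT − I) = $812,245.50 ÷ $243,145.50 = 3.3406.

3.34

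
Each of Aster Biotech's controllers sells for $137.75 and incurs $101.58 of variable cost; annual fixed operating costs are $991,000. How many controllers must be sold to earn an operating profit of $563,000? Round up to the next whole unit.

42,964 controllers

Unit CM = price − variable cost = $137.75 − $101.58 = $36.17.
Units = (FC + target) / CM = ($991,000 + $563,000) / $36.17 = 42,963.78, so 42,964 controllers.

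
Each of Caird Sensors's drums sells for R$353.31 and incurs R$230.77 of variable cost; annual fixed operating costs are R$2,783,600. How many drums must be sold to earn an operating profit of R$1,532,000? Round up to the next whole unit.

35,218 drums

Unit CM = price − variable cost = R$353.31 − R$230.77 = R$122.54.
Need Q such that Q × R$122.54 − R$2,783,600 = R$1,532,000, i.e. Q = R$4,315,600 / R$122.54 = 35,217.89 → 35,218.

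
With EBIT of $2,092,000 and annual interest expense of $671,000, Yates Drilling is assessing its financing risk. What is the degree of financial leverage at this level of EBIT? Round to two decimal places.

Interest = $671,000.00.
DFL = EBIT ÷ (EBIT − I) = $2,092,000 ÷ ($2,092,000 − $671,000.00) = $2,092,000 ÷ $1,421,000.00 = 1.4722.

1.47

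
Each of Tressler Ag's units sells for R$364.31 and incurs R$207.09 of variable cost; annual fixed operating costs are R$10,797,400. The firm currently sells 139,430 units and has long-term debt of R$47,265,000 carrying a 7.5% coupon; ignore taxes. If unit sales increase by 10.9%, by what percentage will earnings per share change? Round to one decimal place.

+31.5%

At 139,430 units, contribution = 139,430 × R$157.22 = R$21,921,184.60.
EBIT = R$21,921,184.60 − R$10,797,400 = R$11,123,784.60.
After interest of R$3,544,875.00, pre-tax earnings = R$7,578,909.60.
Degree of combined leverage = contribution ÷ (EBIT − I) = R$21,921,184.60 ÷ R$7,578,909.60 = 2.8924.
%ΔEPS = DCL × %ΔSales = 2.8924 × +10.9% = +31.5%.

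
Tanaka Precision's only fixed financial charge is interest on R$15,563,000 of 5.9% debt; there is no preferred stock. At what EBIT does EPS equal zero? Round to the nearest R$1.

Annual interest = 5.9% × R$15,563,000 = R$918,217.00.
With no preferred dividends, EPS = 0 when EBIT exactly covers interest, so the financial break-even EBIT is R$918,217.00.

R$918,217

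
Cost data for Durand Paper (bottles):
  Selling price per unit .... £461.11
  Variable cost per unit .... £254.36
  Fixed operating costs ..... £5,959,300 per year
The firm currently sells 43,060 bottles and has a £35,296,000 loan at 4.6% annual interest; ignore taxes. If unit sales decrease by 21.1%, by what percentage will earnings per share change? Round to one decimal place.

-142.3%

Total contribution margin = 43,060 × £206.75 = £8,902,655.00.
EBIT = £8,902,655.00 − £5,959,300 = £2,943,355.00.
Interest = £1,623,616.00, so EBIT − I = £1,319,739.00.
DCL = total CM / (EBIT − I) = £8,902,655.00 / £1,319,739.00 = 6.7458.
%ΔEPS = DCL × %ΔSales = 6.7458 × -21.1% = -142.3%.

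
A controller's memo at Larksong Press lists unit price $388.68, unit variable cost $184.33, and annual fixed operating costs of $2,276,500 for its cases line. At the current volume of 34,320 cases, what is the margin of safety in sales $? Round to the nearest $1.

$9,009,524

Each unit contributes $388.68 − $184.33 = $204.35. Break-even units = $2,276,500 ÷ $204.35 = 11,140.20; break-even revenue = 11,140.20 × $388.68 = $4,329,973.18.
Current sales = 34,320 × $388.68 = $13,339,497.60.
Margin of safety = $13,339,497.60 − $4,329,973.18 = $9,009,524.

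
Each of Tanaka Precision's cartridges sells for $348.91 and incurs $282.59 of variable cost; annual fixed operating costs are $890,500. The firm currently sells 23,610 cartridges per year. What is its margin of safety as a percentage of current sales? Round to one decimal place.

43.1%

Unit CM = price − variable cost = $348.91 − $282.59 = $66.32. Break-even units = $890,500 ÷ $66.32 = 13,427.32; break-even revenue = 13,427.32 × $348.91 = $4,684,926.95.
Current sales = 23,610 × $348.91 = $8,237,765.10.
Margin of safety = ($8,237,765.10 − $4,684,926.95) ÷ $8,237,765.10 = 43.1%.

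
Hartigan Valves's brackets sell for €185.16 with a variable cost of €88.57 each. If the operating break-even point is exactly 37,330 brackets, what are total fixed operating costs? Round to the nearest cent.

€3,605,704.70

Unit CM = price − variable cost = €185.16 − €88.57 = €96.59.
Since BE = FC / CM, FC = 37,330 × €96.59 = €3,605,704.70.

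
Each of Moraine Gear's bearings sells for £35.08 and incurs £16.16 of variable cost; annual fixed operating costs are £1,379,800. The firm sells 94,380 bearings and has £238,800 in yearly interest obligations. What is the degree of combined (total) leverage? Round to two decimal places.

10.69

Contribution at this volume is 94,380 × £18.92 = £1,785,669.60.
Operating income = contribution − fixed costs = £1,785,669.60 − £1,379,800 = £405,869.60. Interest = £238,800.00.
DOL = £1,785,669.60 ÷ £405,869.60 = 4.3996; DFL = £405,869.60 ÷ £167,069.60 = 2.4293.
DCL = DOL × DFL = 4.3996 × 2.4293 = 10.6879.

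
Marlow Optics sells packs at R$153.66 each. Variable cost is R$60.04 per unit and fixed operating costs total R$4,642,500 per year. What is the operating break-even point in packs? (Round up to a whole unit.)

Each unit contributes R$153.66 − R$60.04 = R$93.62.
Break-even Q = R$4,642,500 / R$93.62 = 49,588.76 → 49,589 packs.

49,589 packs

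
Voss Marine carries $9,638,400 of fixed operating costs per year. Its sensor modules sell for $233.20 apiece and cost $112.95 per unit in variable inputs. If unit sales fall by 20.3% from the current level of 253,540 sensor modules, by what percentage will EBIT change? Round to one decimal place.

-29.7%

Total contribution margin = 253,540 × $120.25 = $30,488,185.00.
Operating income = contribution − fixed costs = $30,488,185.00 − $9,638,400 = $20,849,785.00.
Degree of operating leverage = $30,488,185.00 / $20,849,785.00 = 1.4623.
%ΔEBIT = DOL × %ΔSales = 1.4623 × -20.3% = -29.7%.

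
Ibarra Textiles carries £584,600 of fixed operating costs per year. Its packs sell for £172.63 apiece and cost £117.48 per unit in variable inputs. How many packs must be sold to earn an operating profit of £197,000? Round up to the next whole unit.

Contribution margin per unit = £172.63 − £117.48 = £55.15.
Required volume = (fixed costs + target profit) ÷ CM = (£584,600 + £197,000) ÷ £55.15 = 14,172.26, so 14,173 packs.

14,173 packs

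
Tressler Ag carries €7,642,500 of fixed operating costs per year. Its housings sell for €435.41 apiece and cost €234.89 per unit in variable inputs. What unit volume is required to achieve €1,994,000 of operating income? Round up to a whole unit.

Each unit contributes €435.41 − €234.89 = €200.52.
Need Q such that Q × €200.52 − €7,642,500 = €1,994,000, i.e. Q = €9,636,500 / €200.52 = 48,057.55 → 48,058.

48,058 housings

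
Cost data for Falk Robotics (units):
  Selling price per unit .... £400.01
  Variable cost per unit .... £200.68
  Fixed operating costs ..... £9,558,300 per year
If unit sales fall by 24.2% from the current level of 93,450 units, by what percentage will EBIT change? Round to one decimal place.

Total contribution margin = 93,450 × £199.33 = £18,627,388.50.
Operating income = contribution − fixed costs = £18,627,388.50 − £9,558,300 = £9,069,088.50.
DOL = contribution ÷ EBIT = £18,627,388.50 ÷ £9,069,088.50 = 2.0539.
%ΔEBIT = DOL × %ΔSales = 2.0539 × -24.2% = -49.7%.

-49.7%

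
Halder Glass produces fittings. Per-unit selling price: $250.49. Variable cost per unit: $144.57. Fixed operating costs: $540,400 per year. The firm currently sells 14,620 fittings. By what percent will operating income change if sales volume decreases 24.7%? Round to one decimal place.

-37.9%

At 14,620 units, contribution = 14,620 × $105.92 = $1,548,550.40.
Operating income = contribution − fixed costs = $1,548,550.40 − $540,400 = $1,008,150.40.
Degree of operating leverage = $1,548,550.40 / $1,008,150.40 = 1.5360.
So EBIT moves 1.5360 × (-24.7%) = -37.9%.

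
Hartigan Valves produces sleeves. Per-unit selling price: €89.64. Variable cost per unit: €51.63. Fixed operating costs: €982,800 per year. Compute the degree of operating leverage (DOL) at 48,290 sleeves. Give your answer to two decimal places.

At 48,290 units, contribution = 48,290 × €38.01 = €1,835,502.90.
Operating income = contribution − fixed costs = €1,835,502.90 − €982,800 = €852,702.90.
So DOL = total CM / EBIT = €1,835,502.90 / €852,702.90 = 2.1526.

2.15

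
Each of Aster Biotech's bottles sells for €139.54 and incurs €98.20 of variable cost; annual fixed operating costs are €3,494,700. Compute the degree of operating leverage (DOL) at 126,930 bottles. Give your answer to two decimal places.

2.99

Contribution at this volume is 126,930 × €41.34 = €5,247,286.20.
Subtracting fixed costs: EBIT = €5,247,286.20 − €3,494,700 = €1,752,586.20.
So DOL = total CM / EBIT = €5,247,286.20 / €1,752,586.20 = 2.9940.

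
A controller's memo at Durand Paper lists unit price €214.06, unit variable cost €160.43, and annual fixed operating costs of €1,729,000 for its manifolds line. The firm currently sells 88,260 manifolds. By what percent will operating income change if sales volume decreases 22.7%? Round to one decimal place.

At 88,260 units, contribution = 88,260 × €53.63 = €4,733,383.80.
Subtracting fixed costs: EBIT = €4,733,383.80 − €1,729,000 = €3,004,383.80.
So DOL = total CM / EBIT = €4,733,383.80 / €3,004,383.80 = 1.5755.
So EBIT moves 1.5755 × (-22.7%) = -35.8%.

-35.8%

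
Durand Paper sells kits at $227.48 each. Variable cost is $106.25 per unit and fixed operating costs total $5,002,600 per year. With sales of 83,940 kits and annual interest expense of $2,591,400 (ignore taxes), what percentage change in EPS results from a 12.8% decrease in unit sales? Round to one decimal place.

-50.4%

Total contribution margin = 83,940 × $121.23 = $10,176,046.20.
EBIT = $10,176,046.20 − $5,002,600 = $5,173,446.20.
After interest of $2,591,400.00, pre-tax earnings = $2,582,046.20.
DCL = total CM / (EBIT − I) = $10,176,046.20 / $2,582,046.20 = 3.9411.
%ΔEPS = DCL × %ΔSales = 3.9411 × -12.8% = -50.4%.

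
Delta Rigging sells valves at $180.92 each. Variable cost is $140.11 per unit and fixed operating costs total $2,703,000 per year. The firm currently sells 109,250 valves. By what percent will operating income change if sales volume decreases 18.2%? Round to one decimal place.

Contribution at this volume is 109,250 × $40.81 = $4,458,492.50.
Subtracting fixed costs: EBIT = $4,458,492.50 − $2,703,000 = $1,755,492.50.
So DOL = total CM / EBIT = $4,458,492.50 / $1,755,492.50 = 2.5397.
So EBIT moves 2.5397 × (-18.2%) = -46.2%.

-46.2%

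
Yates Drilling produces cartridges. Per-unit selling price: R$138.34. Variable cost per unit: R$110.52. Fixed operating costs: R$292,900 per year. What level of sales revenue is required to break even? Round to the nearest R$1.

R$1,456,498

Contribution margin per unit = R$138.34 − R$110.52 = R$27.82, a CM ratio of R$27.82 ÷ R$138.34 = 0.2011.
Break-even sales = FC ÷ CM ratio = R$292,900 × R$138.34 / R$27.82 = R$1,456,498.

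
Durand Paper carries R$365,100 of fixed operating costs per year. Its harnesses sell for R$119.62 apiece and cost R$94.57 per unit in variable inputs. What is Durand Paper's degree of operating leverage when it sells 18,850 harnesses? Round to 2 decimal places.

4.41

Contribution at this volume is 18,850 × R$25.05 = R$472,192.50.
Subtracting fixed costs: EBIT = R$472,192.50 − R$365,100 = R$107,092.50.
Degree of operating leverage = R$472,192.50 / R$107,092.50 = 4.4092.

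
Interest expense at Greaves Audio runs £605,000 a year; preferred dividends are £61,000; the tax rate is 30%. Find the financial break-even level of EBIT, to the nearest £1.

£692,143

Preferred dividends are paid after tax, so their pre-tax equivalent is £61,000 ÷ (1 − 0.30) = £87,142.86.
EPS = 0 when EBIT covers interest plus the pre-tax preferred burden: £605,000 + £87,142.86 = £692,142.86.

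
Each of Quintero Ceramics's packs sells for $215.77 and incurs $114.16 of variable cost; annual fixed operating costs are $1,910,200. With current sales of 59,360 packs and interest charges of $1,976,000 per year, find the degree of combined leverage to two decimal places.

Contribution at this volume is 59,360 × $101.61 = $6,031,569.60.
Subtracting fixed costs: EBIT = $6,031,569.60 − $1,910,200 = $4,121,369.60. Interest = $1,976,000.00, so EBIT − I = $2,145,369.60.
DCL = contribution ÷ (EBIT − I) = $6,031,569.60 ÷ $2,145,369.60 = 2.8114.

2.81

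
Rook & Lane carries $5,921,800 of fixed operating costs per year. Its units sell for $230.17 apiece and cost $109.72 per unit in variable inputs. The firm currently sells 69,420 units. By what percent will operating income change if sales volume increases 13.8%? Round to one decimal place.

Total contribution margin = 69,420 × $120.45 = $8,361,639.00.
EBIT = $8,361,639.00 − $5,921,800 = $2,439,839.00.
Degree of operating leverage = $8,361,639.00 / $2,439,839.00 = 3.4271.
%ΔEBIT = DOL × %ΔSales = 3.4271 × +13.8% = +47.3%.

+47.3%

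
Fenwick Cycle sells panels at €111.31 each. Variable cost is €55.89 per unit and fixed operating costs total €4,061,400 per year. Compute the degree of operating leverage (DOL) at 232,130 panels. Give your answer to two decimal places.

1.46

Total contribution margin = 232,130 × €55.42 = €12,864,644.60.
EBIT = €12,864,644.60 − €4,061,400 = €8,803,244.60.
So DOL = total CM / EBIT = €12,864,644.60 / €8,803,244.60 = 1.4614.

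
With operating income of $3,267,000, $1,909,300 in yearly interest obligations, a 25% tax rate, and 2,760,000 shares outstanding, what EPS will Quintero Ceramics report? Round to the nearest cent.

$0.37

Pre-tax income = $3,267,000 − $1,909,300.00 = $1,357,700.00.
After tax at 25%: net income = $1,357,700.00 × 0.75 = $1,018,275.00.
EPS = $1,018,275.00 ÷ 2,760,000 = $0.37.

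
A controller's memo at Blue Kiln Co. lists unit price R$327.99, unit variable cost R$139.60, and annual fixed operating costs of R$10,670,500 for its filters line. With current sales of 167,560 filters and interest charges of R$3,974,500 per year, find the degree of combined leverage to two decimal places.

At 167,560 units, contribution = 167,560 × R$188.39 = R$31,566,628.40.
Subtracting fixed costs: EBIT = R$31,566,628.40 − R$10,670,500 = R$20,896,128.40. Interest = R$3,974,500.00.
DOL = R$31,566,628.40 ÷ R$20,896,128.40 = 1.5106; DFL = R$20,896,128.40 ÷ R$16,921,628.40 = 1.2349.
Combined leverage = 1.5106 × 1.2349 = 1.8654.

1.87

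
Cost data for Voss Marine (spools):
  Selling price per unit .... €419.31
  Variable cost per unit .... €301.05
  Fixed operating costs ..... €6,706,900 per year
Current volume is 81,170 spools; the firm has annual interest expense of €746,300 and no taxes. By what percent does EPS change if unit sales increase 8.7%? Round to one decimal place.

At 81,170 units, contribution = 81,170 × €118.26 = €9,599,164.20.
Subtracting fixed costs: EBIT = €9,599,164.20 − €6,706,900 = €2,892,264.20.
Interest = €746,300.00, so EBIT − I = €2,145,964.20.
DCL = total CM / (EBIT − I) = €9,599,164.20 / €2,145,964.20 = 4.4731.
EPS therefore changes by 4.4731 × (+8.7%) = +38.9%.

+38.9%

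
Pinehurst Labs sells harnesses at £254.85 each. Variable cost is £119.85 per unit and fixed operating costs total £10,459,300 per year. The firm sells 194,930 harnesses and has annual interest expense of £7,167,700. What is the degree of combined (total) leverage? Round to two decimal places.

3.03

Contribution at this volume is 194,930 × £135.00 = £26,315,550.00.
EBIT = £26,315,550.00 − £10,459,300 = £15,856,250.00. Interest = £7,167,700.00, so EBIT − I = £8,688,550.00.
DCL = contribution ÷ (EBIT − I) = £26,315,550.00 ÷ £8,688,550.00 = 3.0288.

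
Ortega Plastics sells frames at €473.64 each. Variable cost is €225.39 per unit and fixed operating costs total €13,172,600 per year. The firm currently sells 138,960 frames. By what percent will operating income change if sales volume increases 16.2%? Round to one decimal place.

+26.2%

At 138,960 units, contribution = 138,960 × €248.25 = €34,496,820.00.
EBIT = €34,496,820.00 − €13,172,600 = €21,324,220.00.
Degree of operating leverage = €34,496,820.00 / €21,324,220.00 = 1.6177.
%ΔEBIT = DOL × %ΔSales = 1.6177 × +16.2% = +26.2%.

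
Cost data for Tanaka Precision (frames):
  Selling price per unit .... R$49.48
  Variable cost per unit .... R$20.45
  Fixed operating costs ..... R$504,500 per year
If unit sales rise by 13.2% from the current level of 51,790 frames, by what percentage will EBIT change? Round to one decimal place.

At 51,790 units, contribution = 51,790 × R$29.03 = R$1,503,463.70.
EBIT = R$1,503,463.70 − R$504,500 = R$998,963.70.
DOL = contribution ÷ EBIT = R$1,503,463.70 ÷ R$998,963.70 = 1.5050.
%ΔEBIT = DOL × %ΔSales = 1.5050 × +13.2% = +19.9%.

+19.9%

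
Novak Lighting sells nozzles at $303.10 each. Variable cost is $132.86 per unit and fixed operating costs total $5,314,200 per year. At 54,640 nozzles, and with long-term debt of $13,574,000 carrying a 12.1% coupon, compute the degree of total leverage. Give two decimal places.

Total contribution margin = 54,640 × $170.24 = $9,301,913.60.
Subtracting fixed costs: EBIT = $9,301,913.60 − $5,314,200 = $3,987,713.60. Interest = $1,642,454.00.
DOL = $9,301,913.60 ÷ $3,987,713.60 = 2.3326; DFL = $3,987,713.60 ÷ $2,345,259.60 = 1.7003.
DCL = DOL × DFL = 2.3326 × 1.7003 = 3.9661.

3.97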